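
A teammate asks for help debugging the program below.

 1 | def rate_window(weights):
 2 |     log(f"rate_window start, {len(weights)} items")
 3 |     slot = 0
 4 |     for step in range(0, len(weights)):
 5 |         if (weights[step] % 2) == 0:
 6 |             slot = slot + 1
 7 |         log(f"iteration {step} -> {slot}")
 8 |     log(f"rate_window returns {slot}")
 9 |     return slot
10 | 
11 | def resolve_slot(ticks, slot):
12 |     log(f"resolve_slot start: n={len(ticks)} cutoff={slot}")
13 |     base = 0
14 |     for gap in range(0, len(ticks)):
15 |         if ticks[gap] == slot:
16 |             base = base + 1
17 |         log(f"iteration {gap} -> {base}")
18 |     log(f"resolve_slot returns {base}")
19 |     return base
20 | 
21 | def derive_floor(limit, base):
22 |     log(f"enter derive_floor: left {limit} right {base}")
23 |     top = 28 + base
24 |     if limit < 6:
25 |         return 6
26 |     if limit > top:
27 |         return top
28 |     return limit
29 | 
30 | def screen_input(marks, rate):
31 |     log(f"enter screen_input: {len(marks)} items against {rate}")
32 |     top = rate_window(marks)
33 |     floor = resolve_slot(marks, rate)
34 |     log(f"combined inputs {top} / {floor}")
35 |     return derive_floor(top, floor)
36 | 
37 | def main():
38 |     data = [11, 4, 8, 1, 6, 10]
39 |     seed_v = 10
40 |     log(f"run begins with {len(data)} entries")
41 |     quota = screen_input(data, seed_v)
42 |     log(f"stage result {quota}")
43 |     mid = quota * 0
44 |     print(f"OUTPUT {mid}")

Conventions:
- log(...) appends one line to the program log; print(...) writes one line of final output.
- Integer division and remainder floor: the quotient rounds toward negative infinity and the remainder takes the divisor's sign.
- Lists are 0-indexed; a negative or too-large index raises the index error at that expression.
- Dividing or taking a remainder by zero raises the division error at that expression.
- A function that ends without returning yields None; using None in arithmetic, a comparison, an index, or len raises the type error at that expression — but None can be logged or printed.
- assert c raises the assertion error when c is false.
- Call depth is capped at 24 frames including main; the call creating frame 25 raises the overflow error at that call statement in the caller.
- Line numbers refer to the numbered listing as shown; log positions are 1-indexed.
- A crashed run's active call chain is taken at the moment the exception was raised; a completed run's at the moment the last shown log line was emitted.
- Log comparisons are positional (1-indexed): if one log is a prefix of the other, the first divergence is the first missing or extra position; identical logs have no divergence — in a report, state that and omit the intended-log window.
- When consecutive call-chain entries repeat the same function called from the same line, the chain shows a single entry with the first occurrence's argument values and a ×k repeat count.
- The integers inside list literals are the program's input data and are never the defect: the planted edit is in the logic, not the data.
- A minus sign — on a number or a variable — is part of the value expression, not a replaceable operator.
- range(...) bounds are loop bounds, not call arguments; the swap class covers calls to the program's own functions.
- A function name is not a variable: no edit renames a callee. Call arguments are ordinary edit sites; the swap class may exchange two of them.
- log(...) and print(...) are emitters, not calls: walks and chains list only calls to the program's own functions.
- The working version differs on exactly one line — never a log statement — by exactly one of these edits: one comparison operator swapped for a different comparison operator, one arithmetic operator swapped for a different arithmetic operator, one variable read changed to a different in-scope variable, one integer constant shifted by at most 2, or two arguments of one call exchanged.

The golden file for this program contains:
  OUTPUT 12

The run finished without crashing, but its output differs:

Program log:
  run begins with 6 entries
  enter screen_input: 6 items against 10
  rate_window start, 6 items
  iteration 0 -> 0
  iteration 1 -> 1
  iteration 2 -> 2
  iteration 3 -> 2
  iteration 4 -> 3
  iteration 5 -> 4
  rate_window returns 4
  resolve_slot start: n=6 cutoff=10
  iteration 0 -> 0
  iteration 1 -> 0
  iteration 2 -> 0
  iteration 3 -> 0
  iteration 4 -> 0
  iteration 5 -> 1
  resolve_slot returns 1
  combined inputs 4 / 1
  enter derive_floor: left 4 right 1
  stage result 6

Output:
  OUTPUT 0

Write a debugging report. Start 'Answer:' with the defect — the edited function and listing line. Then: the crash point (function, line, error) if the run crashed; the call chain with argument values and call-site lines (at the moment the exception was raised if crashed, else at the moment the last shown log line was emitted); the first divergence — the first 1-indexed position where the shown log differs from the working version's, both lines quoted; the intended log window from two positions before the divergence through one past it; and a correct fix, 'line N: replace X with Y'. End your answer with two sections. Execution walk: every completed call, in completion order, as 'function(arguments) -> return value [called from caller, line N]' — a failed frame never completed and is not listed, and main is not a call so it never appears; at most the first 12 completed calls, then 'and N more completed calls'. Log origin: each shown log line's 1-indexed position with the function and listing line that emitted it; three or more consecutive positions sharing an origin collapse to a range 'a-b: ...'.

Answer: the defect is in main at line 43.
The tell: The two runs log identically and part ways only at the printed values.
Call chain: main.
First divergence: none; the two logs match at every position.
Execution walk:
  rate_window([11, 4, 8, 1, 6, 10]) -> 4  [called from screen_input, line 32]
  resolve_slot([11, 4, 8, 1, 6, 10], 10) -> 1  [called from screen_input, line 33]
  derive_floor(4, 1) -> 6  [called from screen_input, line 35]
  screen_input([11, 4, 8, 1, 6, 10], 10) -> 6  [called from main, line 41]
Log origins:
  1 — main, line 40
  2 — screen_input, line 31
  3 — rate_window, line 2
  4-9 — rate_window, line 7
  10 — rate_window, line 8
  11 — resolve_slot, line 12
  12-17 — resolve_slot, line 17
  18 — resolve_slot, line 18
  19 — screen_input, line 34
  20 — derive_floor, line 22
  21 — main, line 42
A correct fix: line 43: replace `0` with `2`.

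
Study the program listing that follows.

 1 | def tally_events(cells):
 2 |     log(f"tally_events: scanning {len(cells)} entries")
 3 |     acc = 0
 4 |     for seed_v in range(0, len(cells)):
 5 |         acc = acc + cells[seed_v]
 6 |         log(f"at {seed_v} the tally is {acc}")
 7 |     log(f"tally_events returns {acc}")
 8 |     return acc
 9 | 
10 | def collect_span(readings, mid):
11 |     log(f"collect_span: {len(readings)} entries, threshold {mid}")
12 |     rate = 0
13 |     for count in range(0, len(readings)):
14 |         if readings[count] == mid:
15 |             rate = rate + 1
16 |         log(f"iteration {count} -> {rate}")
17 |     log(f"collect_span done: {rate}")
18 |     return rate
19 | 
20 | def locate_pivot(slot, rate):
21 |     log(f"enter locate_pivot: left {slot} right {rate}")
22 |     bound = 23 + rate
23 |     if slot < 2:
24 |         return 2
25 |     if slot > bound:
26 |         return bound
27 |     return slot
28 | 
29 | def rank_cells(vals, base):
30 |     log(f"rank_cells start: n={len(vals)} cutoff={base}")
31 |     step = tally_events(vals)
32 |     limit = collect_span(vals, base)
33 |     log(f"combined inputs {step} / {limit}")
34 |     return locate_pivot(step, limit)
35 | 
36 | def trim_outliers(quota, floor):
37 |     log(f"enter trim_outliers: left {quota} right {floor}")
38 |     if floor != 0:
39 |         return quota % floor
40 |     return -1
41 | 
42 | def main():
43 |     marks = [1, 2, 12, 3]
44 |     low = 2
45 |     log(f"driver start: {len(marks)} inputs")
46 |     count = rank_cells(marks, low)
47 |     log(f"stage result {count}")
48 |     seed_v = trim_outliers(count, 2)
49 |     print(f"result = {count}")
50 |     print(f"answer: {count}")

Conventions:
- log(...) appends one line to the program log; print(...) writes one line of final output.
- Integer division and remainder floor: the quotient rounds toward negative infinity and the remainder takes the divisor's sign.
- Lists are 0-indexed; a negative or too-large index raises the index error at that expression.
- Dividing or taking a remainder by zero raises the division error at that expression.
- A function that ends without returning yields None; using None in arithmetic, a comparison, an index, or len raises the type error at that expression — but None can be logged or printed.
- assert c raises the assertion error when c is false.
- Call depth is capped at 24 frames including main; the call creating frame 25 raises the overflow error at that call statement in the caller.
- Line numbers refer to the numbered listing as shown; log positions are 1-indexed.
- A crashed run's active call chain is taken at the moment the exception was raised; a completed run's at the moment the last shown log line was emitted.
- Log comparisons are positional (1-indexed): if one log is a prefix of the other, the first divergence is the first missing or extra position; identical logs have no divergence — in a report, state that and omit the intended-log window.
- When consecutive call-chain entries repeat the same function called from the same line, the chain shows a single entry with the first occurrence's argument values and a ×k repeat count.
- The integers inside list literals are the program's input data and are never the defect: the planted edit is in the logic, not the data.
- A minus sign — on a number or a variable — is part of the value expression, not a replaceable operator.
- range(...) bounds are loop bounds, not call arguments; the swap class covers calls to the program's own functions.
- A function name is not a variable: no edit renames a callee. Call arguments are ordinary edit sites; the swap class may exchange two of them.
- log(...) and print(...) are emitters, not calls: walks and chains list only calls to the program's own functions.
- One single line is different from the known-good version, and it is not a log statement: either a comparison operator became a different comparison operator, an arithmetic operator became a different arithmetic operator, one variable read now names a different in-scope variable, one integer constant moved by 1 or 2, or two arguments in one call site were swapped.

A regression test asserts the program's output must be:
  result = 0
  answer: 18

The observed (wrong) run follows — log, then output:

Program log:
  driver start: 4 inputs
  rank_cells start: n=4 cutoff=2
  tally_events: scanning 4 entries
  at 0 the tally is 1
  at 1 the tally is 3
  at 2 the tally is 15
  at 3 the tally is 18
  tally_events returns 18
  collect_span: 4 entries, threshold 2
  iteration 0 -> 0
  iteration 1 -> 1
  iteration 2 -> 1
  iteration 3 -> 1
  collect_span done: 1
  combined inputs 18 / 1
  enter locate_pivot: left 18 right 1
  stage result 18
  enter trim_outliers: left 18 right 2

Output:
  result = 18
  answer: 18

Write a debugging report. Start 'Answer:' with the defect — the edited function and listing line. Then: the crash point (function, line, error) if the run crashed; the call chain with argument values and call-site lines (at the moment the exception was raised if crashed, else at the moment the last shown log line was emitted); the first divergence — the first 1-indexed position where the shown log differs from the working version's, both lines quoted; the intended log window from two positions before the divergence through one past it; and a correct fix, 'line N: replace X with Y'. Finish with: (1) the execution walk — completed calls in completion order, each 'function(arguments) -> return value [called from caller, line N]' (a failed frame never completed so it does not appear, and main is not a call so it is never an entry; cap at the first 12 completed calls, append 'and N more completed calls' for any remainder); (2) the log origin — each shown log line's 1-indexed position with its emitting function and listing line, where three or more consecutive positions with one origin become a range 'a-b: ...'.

Answer: the defect is in main at line 49.
The tell: The two runs log identically and part ways only at the printed values.
Call chain: main -> trim_outliers(18, 2) (called at line 48).
First divergence: there is none — every log position agrees.
Execution walk:
  tally_events([1, 2, 12, 3]) -> 18  [called from rank_cells, line 31]
  collect_span([1, 2, 12, 3], 2) -> 1  [called from rank_cells, line 32]
  locate_pivot(18, 1) -> 18  [called from rank_cells, line 34]
  rank_cells([1, 2, 12, 3], 2) -> 18  [called from main, line 46]
  trim_outliers(18, 2) -> 0  [called from main, line 48]
Log line origins:
  1 — main, line 45
  2 — rank_cells, line 30
  3 — tally_events, line 2
  4-7 — tally_events, line 6
  8 — tally_events, line 7
  9 — collect_span, line 11
  10-13 — collect_span, line 16
  14 — collect_span, line 17
  15 — rank_cells, line 33
  16 — locate_pivot, line 21
  17 — main, line 47
  18 — trim_outliers, line 37
A correct fix: line 49: replace `count` with `seed_v`.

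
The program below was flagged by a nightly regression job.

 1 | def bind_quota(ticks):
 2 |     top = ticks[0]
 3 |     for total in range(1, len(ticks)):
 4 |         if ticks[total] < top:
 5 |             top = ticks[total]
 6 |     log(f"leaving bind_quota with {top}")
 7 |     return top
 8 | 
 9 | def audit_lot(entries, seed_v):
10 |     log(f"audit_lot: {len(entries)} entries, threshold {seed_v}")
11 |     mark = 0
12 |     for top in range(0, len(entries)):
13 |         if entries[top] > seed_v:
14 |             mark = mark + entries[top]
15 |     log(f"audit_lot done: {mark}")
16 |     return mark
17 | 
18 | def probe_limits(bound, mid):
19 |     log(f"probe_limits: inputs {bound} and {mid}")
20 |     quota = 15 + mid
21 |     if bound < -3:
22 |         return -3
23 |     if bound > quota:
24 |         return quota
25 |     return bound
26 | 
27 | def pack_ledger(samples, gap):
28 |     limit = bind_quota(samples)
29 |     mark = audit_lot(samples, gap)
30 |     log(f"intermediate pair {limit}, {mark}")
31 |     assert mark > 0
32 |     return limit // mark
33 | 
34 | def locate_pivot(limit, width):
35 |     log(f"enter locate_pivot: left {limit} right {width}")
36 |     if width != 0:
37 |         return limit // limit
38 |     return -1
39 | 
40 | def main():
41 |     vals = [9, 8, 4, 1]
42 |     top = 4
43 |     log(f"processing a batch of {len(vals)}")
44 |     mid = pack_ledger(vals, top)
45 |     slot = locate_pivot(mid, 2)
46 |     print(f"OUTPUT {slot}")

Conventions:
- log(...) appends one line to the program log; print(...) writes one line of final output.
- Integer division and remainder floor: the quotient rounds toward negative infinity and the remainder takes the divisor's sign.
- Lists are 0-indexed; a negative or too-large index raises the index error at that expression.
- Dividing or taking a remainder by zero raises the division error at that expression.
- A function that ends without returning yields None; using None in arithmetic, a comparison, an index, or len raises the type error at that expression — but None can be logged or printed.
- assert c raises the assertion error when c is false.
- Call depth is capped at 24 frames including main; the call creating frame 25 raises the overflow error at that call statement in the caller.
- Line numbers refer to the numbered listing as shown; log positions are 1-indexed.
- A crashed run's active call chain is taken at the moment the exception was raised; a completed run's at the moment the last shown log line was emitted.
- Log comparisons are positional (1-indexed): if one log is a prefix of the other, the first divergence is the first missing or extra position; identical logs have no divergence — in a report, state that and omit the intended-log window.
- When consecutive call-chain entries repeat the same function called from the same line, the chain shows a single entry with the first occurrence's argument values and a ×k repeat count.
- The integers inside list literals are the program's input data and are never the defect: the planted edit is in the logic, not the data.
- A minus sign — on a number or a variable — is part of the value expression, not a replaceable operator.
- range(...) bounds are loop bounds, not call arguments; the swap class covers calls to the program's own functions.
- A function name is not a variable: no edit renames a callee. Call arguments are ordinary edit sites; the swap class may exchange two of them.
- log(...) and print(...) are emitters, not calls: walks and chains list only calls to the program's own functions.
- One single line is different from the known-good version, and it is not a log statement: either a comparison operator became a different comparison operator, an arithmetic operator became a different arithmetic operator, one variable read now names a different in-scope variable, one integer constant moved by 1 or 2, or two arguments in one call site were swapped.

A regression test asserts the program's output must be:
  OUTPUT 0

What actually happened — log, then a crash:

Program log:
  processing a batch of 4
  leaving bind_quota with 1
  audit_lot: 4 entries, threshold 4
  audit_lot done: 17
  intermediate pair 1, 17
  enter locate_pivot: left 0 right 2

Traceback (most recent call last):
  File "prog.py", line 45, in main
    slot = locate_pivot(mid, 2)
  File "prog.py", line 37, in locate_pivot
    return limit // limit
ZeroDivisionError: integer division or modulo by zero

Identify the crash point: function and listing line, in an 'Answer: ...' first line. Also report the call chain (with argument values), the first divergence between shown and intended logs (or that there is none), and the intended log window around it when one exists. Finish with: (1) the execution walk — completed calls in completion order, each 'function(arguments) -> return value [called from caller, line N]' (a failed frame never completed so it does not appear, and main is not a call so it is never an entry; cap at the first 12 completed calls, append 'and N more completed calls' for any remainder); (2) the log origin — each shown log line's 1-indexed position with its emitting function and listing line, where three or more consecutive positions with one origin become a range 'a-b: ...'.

Answer: the error was raised in locate_pivot, line 37.
Key observation: Every log line matches the working run — the failure is the only observable divergence.
Call chain: main -> locate_pivot(0, 2) (called at line 45).
First divergence: there is none — every log position agrees.
Execution walk:
  bind_quota([9, 8, 4, 1]) -> 1  [called from pack_ledger, line 28]
  audit_lot([9, 8, 4, 1], 4) -> 17  [called from pack_ledger, line 29]
  pack_ledger([9, 8, 4, 1], 4) -> 0  [called from main, line 44]
Log origins:
  1 — main, line 43
  2 — bind_quota, line 6
  3 — audit_lot, line 10
  4 — audit_lot, line 15
  5 — pack_ledger, line 30
  6 — locate_pivot, line 35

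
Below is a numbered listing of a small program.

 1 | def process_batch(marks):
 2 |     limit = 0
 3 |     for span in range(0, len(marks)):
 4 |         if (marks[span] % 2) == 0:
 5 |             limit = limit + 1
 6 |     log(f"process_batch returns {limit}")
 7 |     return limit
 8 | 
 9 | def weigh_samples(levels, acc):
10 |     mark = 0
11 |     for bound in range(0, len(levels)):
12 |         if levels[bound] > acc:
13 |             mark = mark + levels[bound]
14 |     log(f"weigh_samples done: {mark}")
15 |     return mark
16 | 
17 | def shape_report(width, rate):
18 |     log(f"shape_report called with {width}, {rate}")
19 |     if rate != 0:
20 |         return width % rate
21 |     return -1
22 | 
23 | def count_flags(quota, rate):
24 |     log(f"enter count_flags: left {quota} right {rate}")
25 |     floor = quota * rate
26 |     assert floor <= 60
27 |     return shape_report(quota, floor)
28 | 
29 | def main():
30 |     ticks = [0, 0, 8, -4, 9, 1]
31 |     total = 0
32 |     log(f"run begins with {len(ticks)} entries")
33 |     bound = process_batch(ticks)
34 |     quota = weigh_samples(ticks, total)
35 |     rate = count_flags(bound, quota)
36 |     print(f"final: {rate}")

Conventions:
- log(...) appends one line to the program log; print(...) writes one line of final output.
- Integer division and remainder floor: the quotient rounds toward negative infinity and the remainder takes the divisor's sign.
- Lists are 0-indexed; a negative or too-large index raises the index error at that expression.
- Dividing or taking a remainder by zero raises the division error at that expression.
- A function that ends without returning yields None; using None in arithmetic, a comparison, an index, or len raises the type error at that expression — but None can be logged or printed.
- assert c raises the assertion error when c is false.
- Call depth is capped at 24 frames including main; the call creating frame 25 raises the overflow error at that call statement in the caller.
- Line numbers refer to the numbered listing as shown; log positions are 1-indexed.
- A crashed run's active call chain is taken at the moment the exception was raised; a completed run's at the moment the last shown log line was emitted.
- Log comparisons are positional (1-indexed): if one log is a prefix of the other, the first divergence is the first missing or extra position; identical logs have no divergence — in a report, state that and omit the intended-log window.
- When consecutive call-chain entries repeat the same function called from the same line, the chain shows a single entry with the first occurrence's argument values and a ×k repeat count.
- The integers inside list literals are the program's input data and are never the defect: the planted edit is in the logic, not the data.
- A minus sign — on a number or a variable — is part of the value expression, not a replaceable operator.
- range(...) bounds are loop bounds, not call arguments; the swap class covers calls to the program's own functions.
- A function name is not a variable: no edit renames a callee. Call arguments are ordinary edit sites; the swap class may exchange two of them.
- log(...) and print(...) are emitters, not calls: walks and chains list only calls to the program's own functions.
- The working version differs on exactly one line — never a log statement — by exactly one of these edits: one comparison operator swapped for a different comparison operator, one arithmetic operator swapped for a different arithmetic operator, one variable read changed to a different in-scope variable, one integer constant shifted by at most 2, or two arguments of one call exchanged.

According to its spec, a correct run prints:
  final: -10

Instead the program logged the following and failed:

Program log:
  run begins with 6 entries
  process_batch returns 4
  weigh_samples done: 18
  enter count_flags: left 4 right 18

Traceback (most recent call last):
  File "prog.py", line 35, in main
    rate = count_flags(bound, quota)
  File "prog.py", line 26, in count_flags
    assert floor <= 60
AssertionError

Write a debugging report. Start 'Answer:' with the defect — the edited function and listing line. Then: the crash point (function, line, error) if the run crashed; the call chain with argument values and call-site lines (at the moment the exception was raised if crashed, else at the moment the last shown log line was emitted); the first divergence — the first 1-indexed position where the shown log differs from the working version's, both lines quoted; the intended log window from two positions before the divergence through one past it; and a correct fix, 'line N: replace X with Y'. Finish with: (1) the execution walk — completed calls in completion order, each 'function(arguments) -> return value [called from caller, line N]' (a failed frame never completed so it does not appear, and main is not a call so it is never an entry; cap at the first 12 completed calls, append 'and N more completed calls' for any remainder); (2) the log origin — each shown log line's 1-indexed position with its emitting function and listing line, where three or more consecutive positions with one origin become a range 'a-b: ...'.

Answer: the defect is in count_flags at line 25.
Core observation: A complete run would log 'shape_report called with 4, -14' next, but this one stopped at 4 lines.
Crash: count_flags, line 26, AssertionError.
Call chain: main -> count_flags(4, 18) (called at line 35).
First divergence: position 5 — after 4 matching lines the faulty run goes silent; intended next line 'shape_report called with 4, -14'.
Intended log window:
  3: weigh_samples done: 18
  4: enter count_flags: left 4 right 18
  5: shape_report called with 4, -14
Execution walk:
  process_batch([0, 0, 8, -4, 9, 1]) -> 4  [called from main, line 33]
  weigh_samples([0, 0, 8, -4, 9, 1], 0) -> 18  [called from main, line 34]
Log origin:
  1: logged in main at line 32
  2: logged in process_batch at line 6
  3: logged in weigh_samples at line 14
  4: logged in count_flags at line 24
A correct fix: line 25: replace `*` with `-`.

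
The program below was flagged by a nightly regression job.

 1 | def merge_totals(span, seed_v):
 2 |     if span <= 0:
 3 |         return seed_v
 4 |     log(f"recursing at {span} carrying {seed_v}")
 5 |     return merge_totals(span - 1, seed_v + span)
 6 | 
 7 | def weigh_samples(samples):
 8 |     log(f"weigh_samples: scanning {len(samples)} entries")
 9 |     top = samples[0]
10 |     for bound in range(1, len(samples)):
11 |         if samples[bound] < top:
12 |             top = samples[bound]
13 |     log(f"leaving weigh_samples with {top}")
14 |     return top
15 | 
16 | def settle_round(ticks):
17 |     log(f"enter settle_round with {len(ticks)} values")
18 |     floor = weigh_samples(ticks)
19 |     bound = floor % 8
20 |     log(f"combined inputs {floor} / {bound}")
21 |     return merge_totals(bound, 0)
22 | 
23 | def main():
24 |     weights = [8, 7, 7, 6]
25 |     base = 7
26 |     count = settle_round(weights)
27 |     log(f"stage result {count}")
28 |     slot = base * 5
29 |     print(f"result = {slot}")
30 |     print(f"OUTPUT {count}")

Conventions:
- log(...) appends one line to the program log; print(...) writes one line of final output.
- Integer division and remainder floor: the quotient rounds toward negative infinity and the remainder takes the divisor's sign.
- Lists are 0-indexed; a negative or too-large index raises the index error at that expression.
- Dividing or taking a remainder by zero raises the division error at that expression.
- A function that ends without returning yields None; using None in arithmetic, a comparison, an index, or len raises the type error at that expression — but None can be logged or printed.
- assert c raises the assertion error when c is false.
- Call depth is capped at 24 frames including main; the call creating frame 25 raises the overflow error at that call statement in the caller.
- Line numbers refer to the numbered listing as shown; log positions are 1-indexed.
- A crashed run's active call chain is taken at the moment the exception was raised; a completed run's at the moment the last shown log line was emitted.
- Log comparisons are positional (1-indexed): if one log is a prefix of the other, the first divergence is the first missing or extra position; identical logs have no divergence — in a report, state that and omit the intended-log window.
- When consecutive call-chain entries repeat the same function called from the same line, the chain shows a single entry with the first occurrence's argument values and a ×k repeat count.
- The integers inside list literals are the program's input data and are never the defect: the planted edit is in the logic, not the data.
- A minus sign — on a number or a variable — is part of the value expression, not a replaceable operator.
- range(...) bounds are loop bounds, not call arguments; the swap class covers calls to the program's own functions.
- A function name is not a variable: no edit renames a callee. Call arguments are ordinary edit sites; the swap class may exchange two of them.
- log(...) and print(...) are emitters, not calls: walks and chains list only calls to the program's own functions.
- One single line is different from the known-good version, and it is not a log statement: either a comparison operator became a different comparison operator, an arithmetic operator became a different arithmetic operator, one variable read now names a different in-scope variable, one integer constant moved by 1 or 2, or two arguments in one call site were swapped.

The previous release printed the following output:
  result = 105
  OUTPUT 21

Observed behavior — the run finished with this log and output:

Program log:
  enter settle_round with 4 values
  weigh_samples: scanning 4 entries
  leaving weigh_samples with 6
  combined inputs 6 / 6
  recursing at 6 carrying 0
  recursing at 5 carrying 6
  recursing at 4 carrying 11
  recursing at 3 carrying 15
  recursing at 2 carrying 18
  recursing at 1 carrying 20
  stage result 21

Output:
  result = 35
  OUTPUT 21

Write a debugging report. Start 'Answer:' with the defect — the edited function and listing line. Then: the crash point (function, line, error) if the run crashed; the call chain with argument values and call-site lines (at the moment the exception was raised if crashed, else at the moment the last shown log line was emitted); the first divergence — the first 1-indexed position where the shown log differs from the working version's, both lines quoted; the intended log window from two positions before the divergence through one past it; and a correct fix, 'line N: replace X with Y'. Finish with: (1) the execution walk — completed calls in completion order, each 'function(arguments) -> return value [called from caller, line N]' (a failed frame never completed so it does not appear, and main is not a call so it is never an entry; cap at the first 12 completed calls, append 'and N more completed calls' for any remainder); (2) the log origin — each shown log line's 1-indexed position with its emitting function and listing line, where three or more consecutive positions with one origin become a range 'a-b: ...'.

Answer: the defect is in main at line 28.
The tell: Nothing in the log betrays the bug — only the output does.
Call chain: main.
First divergence: there is none — every log position agrees.
Execution walk:
  weigh_samples([8, 7, 7, 6]) -> 6  [called from settle_round, line 18]
  merge_totals(0, 21) -> 21  [called from merge_totals, line 5]
  merge_totals(1, 20) -> 21  [called from merge_totals, line 5]
  merge_totals(2, 18) -> 21  [called from merge_totals, line 5]
  merge_totals(3, 15) -> 21  [called from merge_totals, line 5]
  merge_totals(4, 11) -> 21  [called from merge_totals, line 5]
  merge_totals(5, 6) -> 21  [called from merge_totals, line 5]
  merge_totals(6, 0) -> 21  [called from settle_round, line 21]
  settle_round([8, 7, 7, 6]) -> 21  [called from main, line 26]
Log origin:
  1: emitted by settle_round (line 17)
  2: emitted by weigh_samples (line 8)
  3: emitted by weigh_samples (line 13)
  4: emitted by settle_round (line 20)
  5-10: emitted by merge_totals (line 4)
  11: emitted by main (line 27)
A correct fix: line 28: replace `base` with `count`.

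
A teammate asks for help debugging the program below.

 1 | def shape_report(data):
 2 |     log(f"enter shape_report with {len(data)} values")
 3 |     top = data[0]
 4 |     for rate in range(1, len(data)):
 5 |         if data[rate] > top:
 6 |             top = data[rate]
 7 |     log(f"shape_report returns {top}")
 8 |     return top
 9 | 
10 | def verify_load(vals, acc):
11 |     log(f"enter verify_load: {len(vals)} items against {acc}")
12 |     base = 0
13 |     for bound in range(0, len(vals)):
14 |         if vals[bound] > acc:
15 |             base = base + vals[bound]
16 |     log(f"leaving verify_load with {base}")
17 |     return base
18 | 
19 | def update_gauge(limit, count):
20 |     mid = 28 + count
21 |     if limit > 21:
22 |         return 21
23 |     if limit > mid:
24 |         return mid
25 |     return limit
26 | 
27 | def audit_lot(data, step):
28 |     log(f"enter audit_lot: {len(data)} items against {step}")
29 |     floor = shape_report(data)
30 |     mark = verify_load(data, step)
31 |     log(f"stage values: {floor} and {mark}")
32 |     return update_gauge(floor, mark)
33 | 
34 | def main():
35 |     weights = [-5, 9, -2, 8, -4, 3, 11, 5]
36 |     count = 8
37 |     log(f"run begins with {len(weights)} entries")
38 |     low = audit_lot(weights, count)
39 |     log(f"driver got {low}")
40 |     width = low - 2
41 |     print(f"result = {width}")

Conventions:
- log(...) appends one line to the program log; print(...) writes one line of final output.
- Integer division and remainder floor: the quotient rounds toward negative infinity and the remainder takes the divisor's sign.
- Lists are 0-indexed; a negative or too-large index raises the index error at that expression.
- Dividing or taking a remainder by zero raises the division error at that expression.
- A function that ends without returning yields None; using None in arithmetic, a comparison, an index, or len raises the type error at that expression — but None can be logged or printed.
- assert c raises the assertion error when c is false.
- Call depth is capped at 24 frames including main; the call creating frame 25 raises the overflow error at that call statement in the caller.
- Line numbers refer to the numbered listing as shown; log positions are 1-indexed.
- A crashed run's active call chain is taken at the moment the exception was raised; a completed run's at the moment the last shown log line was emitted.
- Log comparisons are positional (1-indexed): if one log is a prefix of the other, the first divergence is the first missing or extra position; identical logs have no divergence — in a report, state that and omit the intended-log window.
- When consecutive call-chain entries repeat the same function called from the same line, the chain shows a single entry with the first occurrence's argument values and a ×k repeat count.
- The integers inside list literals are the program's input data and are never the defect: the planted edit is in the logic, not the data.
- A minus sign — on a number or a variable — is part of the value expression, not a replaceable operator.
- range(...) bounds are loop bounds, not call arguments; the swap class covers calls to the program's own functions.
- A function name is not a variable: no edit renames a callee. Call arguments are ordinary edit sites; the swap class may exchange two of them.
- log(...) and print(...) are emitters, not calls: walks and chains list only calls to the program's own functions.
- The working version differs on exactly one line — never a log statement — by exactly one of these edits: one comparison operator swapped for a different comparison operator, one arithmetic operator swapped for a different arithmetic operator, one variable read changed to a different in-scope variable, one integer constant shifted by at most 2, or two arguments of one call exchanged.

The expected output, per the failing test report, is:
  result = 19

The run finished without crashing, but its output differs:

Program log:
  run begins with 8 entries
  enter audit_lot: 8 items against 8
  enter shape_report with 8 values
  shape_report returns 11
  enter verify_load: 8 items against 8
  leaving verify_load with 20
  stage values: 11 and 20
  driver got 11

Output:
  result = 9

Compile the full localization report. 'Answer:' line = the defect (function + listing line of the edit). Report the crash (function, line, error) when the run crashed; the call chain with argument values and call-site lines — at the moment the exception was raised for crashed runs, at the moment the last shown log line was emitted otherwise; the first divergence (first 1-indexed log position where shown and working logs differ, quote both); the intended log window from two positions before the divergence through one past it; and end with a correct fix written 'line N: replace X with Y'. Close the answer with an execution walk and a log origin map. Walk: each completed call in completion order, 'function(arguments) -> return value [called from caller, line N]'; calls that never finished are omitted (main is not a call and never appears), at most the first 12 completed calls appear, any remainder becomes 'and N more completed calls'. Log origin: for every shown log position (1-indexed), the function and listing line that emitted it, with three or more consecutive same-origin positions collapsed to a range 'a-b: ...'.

Answer: the defect is in update_gauge at line 21.
Key fact: The log first diverges at position 8: the faulty run prints 'driver got 11' where the working version prints 'driver got 21'.
Call chain: main.
First divergence: at position 8 the run shows 'driver got 11' where the working version logs 'driver got 21'.
Intended log window:
  6: leaving verify_load with 20
  7: stage values: 11 and 20
  8: driver got 21
Execution walk:
  shape_report([-5, 9, -2, 8, -4, 3, 11, 5]) -> 11  [called from audit_lot, line 29]
  verify_load([-5, 9, -2, 8, -4, 3, 11, 5], 8) -> 20  [called from audit_lot, line 30]
  update_gauge(11, 20) -> 11  [called from audit_lot, line 32]
  audit_lot([-5, 9, -2, 8, -4, 3, 11, 5], 8) -> 11  [called from main, line 38]
Log origin:
  1: emitted by main (line 37)
  2: emitted by audit_lot (line 28)
  3: emitted by shape_report (line 2)
  4: emitted by shape_report (line 7)
  5: emitted by verify_load (line 11)
  6: emitted by verify_load (line 16)
  7: emitted by audit_lot (line 31)
  8: emitted by main (line 39)
A correct fix: line 21: replace `>` with `<`.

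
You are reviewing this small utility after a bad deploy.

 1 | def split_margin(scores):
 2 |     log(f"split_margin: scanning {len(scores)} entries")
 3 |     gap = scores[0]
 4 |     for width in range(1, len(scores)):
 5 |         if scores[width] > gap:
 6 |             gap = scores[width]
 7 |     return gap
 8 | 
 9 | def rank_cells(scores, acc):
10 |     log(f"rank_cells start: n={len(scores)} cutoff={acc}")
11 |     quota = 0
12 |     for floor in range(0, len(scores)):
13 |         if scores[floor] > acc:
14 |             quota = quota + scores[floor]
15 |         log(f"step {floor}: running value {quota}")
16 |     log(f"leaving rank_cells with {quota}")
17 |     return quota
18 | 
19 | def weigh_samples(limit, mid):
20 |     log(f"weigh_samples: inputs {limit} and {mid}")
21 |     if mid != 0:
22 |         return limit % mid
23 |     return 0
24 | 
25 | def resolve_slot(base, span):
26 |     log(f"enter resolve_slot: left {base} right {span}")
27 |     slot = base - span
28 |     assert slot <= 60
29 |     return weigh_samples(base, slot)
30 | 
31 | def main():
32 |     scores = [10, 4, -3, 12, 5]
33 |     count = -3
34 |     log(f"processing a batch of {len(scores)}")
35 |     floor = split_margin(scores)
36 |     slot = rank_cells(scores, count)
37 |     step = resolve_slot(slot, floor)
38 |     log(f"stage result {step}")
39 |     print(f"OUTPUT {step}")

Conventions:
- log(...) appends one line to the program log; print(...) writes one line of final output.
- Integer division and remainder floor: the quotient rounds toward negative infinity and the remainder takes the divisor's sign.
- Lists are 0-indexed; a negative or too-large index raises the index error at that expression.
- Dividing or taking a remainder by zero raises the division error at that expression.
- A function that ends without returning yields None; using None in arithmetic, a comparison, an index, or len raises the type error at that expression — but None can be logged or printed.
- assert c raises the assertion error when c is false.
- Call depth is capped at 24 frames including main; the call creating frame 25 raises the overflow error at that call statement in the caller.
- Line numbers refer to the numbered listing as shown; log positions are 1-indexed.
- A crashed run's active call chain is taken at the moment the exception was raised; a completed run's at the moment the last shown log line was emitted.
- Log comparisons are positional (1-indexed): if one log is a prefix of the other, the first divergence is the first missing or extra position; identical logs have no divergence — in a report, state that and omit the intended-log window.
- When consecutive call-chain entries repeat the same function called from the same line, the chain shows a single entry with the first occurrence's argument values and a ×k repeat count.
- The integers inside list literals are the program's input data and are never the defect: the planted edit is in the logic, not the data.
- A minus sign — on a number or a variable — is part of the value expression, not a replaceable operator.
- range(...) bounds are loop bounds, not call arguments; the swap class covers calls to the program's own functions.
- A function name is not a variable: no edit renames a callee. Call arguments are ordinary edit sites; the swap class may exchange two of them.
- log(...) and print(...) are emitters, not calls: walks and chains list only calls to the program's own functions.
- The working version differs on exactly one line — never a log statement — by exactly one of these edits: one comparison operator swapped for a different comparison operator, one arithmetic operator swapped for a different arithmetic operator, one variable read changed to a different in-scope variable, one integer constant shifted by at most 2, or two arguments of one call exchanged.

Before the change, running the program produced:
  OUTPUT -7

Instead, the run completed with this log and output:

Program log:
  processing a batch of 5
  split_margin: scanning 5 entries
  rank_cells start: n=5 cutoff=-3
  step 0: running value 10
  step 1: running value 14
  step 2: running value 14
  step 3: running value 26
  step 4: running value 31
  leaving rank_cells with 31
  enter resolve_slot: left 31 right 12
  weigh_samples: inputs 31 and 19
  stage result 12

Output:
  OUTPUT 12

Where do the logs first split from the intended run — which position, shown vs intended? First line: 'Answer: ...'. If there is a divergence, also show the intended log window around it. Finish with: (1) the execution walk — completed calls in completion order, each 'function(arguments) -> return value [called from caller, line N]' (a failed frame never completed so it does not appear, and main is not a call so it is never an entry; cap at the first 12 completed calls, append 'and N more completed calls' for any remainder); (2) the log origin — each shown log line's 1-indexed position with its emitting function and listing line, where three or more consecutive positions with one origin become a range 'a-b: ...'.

Answer: position 10; shown 'enter resolve_slot: left 31 right 12' vs intended 'enter resolve_slot: left 12 right 31'.
Intended log window:
  8: step 4: running value 31
  9: leaving rank_cells with 31
  10: enter resolve_slot: left 12 right 31
  11: weigh_samples: inputs 12 and -19
Execution walk:
  split_margin([10, 4, -3, 12, 5]) -> 12  [called from main, line 35]
  rank_cells([10, 4, -3, 12, 5], -3) -> 31  [called from main, line 36]
  weigh_samples(31, 19) -> 12  [called from resolve_slot, line 29]
  resolve_slot(31, 12) -> 12  [called from main, line 37]
Origin of each log line:
  1 — main, line 34
  2 — split_margin, line 2
  3 — rank_cells, line 10
  4-8 — rank_cells, line 15
  9 — rank_cells, line 16
  10 — resolve_slot, line 26
  11 — weigh_samples, line 20
  12 — main, line 38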